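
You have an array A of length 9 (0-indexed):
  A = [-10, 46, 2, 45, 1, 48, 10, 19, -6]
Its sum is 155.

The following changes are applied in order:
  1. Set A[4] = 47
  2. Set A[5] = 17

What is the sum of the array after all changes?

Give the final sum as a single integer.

Initial sum: 155
Change 1: A[4] 1 -> 47, delta = 46, sum = 201
Change 2: A[5] 48 -> 17, delta = -31, sum = 170

Answer: 170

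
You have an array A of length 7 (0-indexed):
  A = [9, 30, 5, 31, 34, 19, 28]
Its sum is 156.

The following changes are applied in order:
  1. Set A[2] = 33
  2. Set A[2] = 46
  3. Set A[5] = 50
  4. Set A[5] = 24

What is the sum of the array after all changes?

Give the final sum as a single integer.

Answer: 202

Derivation:
Initial sum: 156
Change 1: A[2] 5 -> 33, delta = 28, sum = 184
Change 2: A[2] 33 -> 46, delta = 13, sum = 197
Change 3: A[5] 19 -> 50, delta = 31, sum = 228
Change 4: A[5] 50 -> 24, delta = -26, sum = 202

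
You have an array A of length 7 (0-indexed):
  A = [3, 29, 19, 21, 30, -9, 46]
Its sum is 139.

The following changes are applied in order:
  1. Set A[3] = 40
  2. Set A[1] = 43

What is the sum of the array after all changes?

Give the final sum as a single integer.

Initial sum: 139
Change 1: A[3] 21 -> 40, delta = 19, sum = 158
Change 2: A[1] 29 -> 43, delta = 14, sum = 172

Answer: 172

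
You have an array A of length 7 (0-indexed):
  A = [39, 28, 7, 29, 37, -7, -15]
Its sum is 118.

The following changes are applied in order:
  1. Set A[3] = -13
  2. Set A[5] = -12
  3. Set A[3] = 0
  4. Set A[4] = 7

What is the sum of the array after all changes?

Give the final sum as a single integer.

Initial sum: 118
Change 1: A[3] 29 -> -13, delta = -42, sum = 76
Change 2: A[5] -7 -> -12, delta = -5, sum = 71
Change 3: A[3] -13 -> 0, delta = 13, sum = 84
Change 4: A[4] 37 -> 7, delta = -30, sum = 54

Answer: 54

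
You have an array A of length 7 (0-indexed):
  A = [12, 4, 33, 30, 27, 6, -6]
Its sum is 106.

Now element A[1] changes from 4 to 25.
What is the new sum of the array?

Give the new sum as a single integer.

Old value at index 1: 4
New value at index 1: 25
Delta = 25 - 4 = 21
New sum = old_sum + delta = 106 + (21) = 127

Answer: 127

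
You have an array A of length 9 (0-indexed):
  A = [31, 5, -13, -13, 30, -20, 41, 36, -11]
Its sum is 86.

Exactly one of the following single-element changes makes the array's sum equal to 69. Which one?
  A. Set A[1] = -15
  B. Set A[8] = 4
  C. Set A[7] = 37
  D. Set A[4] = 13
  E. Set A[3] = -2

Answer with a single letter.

Option A: A[1] 5->-15, delta=-20, new_sum=86+(-20)=66
Option B: A[8] -11->4, delta=15, new_sum=86+(15)=101
Option C: A[7] 36->37, delta=1, new_sum=86+(1)=87
Option D: A[4] 30->13, delta=-17, new_sum=86+(-17)=69 <-- matches target
Option E: A[3] -13->-2, delta=11, new_sum=86+(11)=97

Answer: D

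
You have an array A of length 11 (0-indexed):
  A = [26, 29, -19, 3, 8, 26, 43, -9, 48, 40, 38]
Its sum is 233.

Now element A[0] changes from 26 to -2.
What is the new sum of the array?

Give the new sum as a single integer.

Old value at index 0: 26
New value at index 0: -2
Delta = -2 - 26 = -28
New sum = old_sum + delta = 233 + (-28) = 205

Answer: 205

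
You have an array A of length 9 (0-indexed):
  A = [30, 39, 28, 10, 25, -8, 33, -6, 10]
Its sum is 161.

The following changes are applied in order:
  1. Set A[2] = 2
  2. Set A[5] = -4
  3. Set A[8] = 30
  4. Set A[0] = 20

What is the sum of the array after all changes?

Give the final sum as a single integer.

Initial sum: 161
Change 1: A[2] 28 -> 2, delta = -26, sum = 135
Change 2: A[5] -8 -> -4, delta = 4, sum = 139
Change 3: A[8] 10 -> 30, delta = 20, sum = 159
Change 4: A[0] 30 -> 20, delta = -10, sum = 149

Answer: 149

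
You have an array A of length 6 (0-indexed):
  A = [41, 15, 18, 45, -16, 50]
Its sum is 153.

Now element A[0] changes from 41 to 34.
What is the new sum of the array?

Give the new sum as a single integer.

Answer: 146

Derivation:
Old value at index 0: 41
New value at index 0: 34
Delta = 34 - 41 = -7
New sum = old_sum + delta = 153 + (-7) = 146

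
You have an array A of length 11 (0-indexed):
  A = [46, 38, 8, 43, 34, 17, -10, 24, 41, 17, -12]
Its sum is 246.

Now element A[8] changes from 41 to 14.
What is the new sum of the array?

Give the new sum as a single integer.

Old value at index 8: 41
New value at index 8: 14
Delta = 14 - 41 = -27
New sum = old_sum + delta = 246 + (-27) = 219

Answer: 219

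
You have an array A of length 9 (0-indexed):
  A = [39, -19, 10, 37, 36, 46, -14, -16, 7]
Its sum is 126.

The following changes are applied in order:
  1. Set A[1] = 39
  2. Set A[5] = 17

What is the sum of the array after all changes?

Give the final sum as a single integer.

Initial sum: 126
Change 1: A[1] -19 -> 39, delta = 58, sum = 184
Change 2: A[5] 46 -> 17, delta = -29, sum = 155

Answer: 155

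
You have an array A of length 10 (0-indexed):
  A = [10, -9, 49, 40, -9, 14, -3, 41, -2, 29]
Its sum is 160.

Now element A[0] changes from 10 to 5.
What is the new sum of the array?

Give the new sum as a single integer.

Old value at index 0: 10
New value at index 0: 5
Delta = 5 - 10 = -5
New sum = old_sum + delta = 160 + (-5) = 155

Answer: 155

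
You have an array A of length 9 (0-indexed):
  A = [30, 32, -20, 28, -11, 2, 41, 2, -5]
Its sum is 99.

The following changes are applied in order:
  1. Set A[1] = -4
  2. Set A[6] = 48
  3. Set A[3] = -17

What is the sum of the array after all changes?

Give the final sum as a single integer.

Answer: 25

Derivation:
Initial sum: 99
Change 1: A[1] 32 -> -4, delta = -36, sum = 63
Change 2: A[6] 41 -> 48, delta = 7, sum = 70
Change 3: A[3] 28 -> -17, delta = -45, sum = 25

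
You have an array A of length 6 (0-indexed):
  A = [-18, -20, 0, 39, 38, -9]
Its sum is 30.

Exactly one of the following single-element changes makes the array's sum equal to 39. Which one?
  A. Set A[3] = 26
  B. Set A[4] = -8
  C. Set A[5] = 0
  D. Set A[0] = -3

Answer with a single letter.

Option A: A[3] 39->26, delta=-13, new_sum=30+(-13)=17
Option B: A[4] 38->-8, delta=-46, new_sum=30+(-46)=-16
Option C: A[5] -9->0, delta=9, new_sum=30+(9)=39 <-- matches target
Option D: A[0] -18->-3, delta=15, new_sum=30+(15)=45

Answer: C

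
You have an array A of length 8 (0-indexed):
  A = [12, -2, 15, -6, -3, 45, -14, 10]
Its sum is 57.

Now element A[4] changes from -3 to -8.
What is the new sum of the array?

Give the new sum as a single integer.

Answer: 52

Derivation:
Old value at index 4: -3
New value at index 4: -8
Delta = -8 - -3 = -5
New sum = old_sum + delta = 57 + (-5) = 52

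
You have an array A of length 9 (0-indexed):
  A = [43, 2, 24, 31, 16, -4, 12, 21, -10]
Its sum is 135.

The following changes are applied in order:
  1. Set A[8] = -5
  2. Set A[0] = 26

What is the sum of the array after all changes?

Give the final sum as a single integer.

Answer: 123

Derivation:
Initial sum: 135
Change 1: A[8] -10 -> -5, delta = 5, sum = 140
Change 2: A[0] 43 -> 26, delta = -17, sum = 123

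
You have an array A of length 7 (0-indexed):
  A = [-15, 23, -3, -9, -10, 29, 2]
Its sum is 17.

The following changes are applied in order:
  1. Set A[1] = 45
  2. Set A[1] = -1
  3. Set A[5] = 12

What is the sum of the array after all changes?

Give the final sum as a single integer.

Answer: -24

Derivation:
Initial sum: 17
Change 1: A[1] 23 -> 45, delta = 22, sum = 39
Change 2: A[1] 45 -> -1, delta = -46, sum = -7
Change 3: A[5] 29 -> 12, delta = -17, sum = -24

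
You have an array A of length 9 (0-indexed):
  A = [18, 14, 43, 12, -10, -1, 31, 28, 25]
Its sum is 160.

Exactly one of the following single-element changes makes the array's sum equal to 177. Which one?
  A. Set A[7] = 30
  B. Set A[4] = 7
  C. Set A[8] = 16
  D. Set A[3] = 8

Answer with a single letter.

Answer: B

Derivation:
Option A: A[7] 28->30, delta=2, new_sum=160+(2)=162
Option B: A[4] -10->7, delta=17, new_sum=160+(17)=177 <-- matches target
Option C: A[8] 25->16, delta=-9, new_sum=160+(-9)=151
Option D: A[3] 12->8, delta=-4, new_sum=160+(-4)=156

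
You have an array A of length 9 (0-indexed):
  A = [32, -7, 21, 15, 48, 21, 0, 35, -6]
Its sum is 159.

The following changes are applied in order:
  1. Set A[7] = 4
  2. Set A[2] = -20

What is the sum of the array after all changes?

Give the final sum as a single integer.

Initial sum: 159
Change 1: A[7] 35 -> 4, delta = -31, sum = 128
Change 2: A[2] 21 -> -20, delta = -41, sum = 87

Answer: 87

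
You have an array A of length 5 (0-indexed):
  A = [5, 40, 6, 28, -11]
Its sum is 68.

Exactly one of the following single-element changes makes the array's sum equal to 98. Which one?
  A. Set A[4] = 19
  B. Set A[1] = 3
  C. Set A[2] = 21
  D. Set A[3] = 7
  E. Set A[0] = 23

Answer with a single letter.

Option A: A[4] -11->19, delta=30, new_sum=68+(30)=98 <-- matches target
Option B: A[1] 40->3, delta=-37, new_sum=68+(-37)=31
Option C: A[2] 6->21, delta=15, new_sum=68+(15)=83
Option D: A[3] 28->7, delta=-21, new_sum=68+(-21)=47
Option E: A[0] 5->23, delta=18, new_sum=68+(18)=86

Answer: A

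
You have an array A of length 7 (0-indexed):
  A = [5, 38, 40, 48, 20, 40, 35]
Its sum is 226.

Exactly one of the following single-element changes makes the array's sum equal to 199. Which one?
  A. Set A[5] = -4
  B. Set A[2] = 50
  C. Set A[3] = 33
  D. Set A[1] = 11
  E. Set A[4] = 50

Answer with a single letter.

Option A: A[5] 40->-4, delta=-44, new_sum=226+(-44)=182
Option B: A[2] 40->50, delta=10, new_sum=226+(10)=236
Option C: A[3] 48->33, delta=-15, new_sum=226+(-15)=211
Option D: A[1] 38->11, delta=-27, new_sum=226+(-27)=199 <-- matches target
Option E: A[4] 20->50, delta=30, new_sum=226+(30)=256

Answer: D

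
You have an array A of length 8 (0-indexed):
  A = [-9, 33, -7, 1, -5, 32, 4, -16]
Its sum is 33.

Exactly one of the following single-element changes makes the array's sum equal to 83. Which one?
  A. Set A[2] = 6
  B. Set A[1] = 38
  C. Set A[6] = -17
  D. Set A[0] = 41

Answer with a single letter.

Option A: A[2] -7->6, delta=13, new_sum=33+(13)=46
Option B: A[1] 33->38, delta=5, new_sum=33+(5)=38
Option C: A[6] 4->-17, delta=-21, new_sum=33+(-21)=12
Option D: A[0] -9->41, delta=50, new_sum=33+(50)=83 <-- matches target

Answer: D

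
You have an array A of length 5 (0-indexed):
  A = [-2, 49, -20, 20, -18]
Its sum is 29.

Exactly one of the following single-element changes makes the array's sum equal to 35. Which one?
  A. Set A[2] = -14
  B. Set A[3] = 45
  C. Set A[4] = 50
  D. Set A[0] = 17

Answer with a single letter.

Option A: A[2] -20->-14, delta=6, new_sum=29+(6)=35 <-- matches target
Option B: A[3] 20->45, delta=25, new_sum=29+(25)=54
Option C: A[4] -18->50, delta=68, new_sum=29+(68)=97
Option D: A[0] -2->17, delta=19, new_sum=29+(19)=48

Answer: A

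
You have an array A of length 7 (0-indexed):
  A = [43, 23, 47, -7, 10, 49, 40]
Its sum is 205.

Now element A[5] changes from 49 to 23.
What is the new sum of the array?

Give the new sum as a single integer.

Answer: 179

Derivation:
Old value at index 5: 49
New value at index 5: 23
Delta = 23 - 49 = -26
New sum = old_sum + delta = 205 + (-26) = 179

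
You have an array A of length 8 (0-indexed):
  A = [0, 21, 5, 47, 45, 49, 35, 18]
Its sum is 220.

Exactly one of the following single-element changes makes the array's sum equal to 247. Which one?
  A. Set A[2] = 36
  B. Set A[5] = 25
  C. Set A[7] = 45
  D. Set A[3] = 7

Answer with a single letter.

Answer: C

Derivation:
Option A: A[2] 5->36, delta=31, new_sum=220+(31)=251
Option B: A[5] 49->25, delta=-24, new_sum=220+(-24)=196
Option C: A[7] 18->45, delta=27, new_sum=220+(27)=247 <-- matches target
Option D: A[3] 47->7, delta=-40, new_sum=220+(-40)=180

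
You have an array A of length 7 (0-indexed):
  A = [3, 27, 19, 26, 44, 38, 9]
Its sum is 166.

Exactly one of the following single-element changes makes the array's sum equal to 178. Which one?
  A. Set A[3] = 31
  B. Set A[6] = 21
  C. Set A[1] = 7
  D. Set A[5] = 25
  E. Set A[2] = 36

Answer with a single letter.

Answer: B

Derivation:
Option A: A[3] 26->31, delta=5, new_sum=166+(5)=171
Option B: A[6] 9->21, delta=12, new_sum=166+(12)=178 <-- matches target
Option C: A[1] 27->7, delta=-20, new_sum=166+(-20)=146
Option D: A[5] 38->25, delta=-13, new_sum=166+(-13)=153
Option E: A[2] 19->36, delta=17, new_sum=166+(17)=183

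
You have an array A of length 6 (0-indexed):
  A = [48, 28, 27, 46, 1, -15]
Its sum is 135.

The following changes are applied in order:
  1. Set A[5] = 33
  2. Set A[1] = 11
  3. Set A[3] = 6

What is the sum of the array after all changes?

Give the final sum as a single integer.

Initial sum: 135
Change 1: A[5] -15 -> 33, delta = 48, sum = 183
Change 2: A[1] 28 -> 11, delta = -17, sum = 166
Change 3: A[3] 46 -> 6, delta = -40, sum = 126

Answer: 126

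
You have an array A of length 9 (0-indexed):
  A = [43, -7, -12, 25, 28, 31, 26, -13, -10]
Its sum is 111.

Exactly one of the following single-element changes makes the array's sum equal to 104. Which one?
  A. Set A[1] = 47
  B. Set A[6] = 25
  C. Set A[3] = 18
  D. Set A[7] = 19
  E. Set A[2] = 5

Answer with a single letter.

Answer: C

Derivation:
Option A: A[1] -7->47, delta=54, new_sum=111+(54)=165
Option B: A[6] 26->25, delta=-1, new_sum=111+(-1)=110
Option C: A[3] 25->18, delta=-7, new_sum=111+(-7)=104 <-- matches target
Option D: A[7] -13->19, delta=32, new_sum=111+(32)=143
Option E: A[2] -12->5, delta=17, new_sum=111+(17)=128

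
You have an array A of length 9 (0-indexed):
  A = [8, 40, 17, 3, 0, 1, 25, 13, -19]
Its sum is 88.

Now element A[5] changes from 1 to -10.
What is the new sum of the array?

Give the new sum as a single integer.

Answer: 77

Derivation:
Old value at index 5: 1
New value at index 5: -10
Delta = -10 - 1 = -11
New sum = old_sum + delta = 88 + (-11) = 77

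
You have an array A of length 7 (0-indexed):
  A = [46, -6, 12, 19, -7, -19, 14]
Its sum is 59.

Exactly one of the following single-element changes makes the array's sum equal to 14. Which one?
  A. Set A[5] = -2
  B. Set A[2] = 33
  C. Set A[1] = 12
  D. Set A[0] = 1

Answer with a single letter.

Answer: D

Derivation:
Option A: A[5] -19->-2, delta=17, new_sum=59+(17)=76
Option B: A[2] 12->33, delta=21, new_sum=59+(21)=80
Option C: A[1] -6->12, delta=18, new_sum=59+(18)=77
Option D: A[0] 46->1, delta=-45, new_sum=59+(-45)=14 <-- matches target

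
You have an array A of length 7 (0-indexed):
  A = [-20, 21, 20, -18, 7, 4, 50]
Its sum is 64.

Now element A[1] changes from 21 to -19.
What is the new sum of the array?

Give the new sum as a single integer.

Answer: 24

Derivation:
Old value at index 1: 21
New value at index 1: -19
Delta = -19 - 21 = -40
New sum = old_sum + delta = 64 + (-40) = 24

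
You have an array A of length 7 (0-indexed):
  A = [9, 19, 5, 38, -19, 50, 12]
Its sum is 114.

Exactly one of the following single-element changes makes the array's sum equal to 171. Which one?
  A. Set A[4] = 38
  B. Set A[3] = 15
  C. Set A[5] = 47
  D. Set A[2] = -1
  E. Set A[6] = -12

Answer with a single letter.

Option A: A[4] -19->38, delta=57, new_sum=114+(57)=171 <-- matches target
Option B: A[3] 38->15, delta=-23, new_sum=114+(-23)=91
Option C: A[5] 50->47, delta=-3, new_sum=114+(-3)=111
Option D: A[2] 5->-1, delta=-6, new_sum=114+(-6)=108
Option E: A[6] 12->-12, delta=-24, new_sum=114+(-24)=90

Answer: A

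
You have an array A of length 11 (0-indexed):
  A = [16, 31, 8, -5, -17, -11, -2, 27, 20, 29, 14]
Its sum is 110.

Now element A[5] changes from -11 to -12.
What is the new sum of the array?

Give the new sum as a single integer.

Old value at index 5: -11
New value at index 5: -12
Delta = -12 - -11 = -1
New sum = old_sum + delta = 110 + (-1) = 109

Answer: 109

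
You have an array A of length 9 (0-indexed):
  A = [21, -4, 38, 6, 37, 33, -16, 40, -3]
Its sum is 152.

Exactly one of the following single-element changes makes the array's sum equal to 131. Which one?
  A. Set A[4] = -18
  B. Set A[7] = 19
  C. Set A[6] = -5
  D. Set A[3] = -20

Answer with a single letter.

Answer: B

Derivation:
Option A: A[4] 37->-18, delta=-55, new_sum=152+(-55)=97
Option B: A[7] 40->19, delta=-21, new_sum=152+(-21)=131 <-- matches target
Option C: A[6] -16->-5, delta=11, new_sum=152+(11)=163
Option D: A[3] 6->-20, delta=-26, new_sum=152+(-26)=126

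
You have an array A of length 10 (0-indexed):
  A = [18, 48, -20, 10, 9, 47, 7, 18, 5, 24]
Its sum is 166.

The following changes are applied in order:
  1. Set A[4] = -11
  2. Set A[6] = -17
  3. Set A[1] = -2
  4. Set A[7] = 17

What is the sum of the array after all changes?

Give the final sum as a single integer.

Initial sum: 166
Change 1: A[4] 9 -> -11, delta = -20, sum = 146
Change 2: A[6] 7 -> -17, delta = -24, sum = 122
Change 3: A[1] 48 -> -2, delta = -50, sum = 72
Change 4: A[7] 18 -> 17, delta = -1, sum = 71

Answer: 71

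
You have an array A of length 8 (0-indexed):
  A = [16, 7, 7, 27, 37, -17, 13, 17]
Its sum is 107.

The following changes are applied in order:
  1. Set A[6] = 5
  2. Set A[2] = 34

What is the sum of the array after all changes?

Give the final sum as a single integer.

Answer: 126

Derivation:
Initial sum: 107
Change 1: A[6] 13 -> 5, delta = -8, sum = 99
Change 2: A[2] 7 -> 34, delta = 27, sum = 126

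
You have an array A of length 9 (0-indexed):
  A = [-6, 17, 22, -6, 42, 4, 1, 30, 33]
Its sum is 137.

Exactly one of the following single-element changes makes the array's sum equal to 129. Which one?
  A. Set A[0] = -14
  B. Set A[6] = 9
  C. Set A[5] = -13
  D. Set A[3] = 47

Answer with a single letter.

Option A: A[0] -6->-14, delta=-8, new_sum=137+(-8)=129 <-- matches target
Option B: A[6] 1->9, delta=8, new_sum=137+(8)=145
Option C: A[5] 4->-13, delta=-17, new_sum=137+(-17)=120
Option D: A[3] -6->47, delta=53, new_sum=137+(53)=190

Answer: A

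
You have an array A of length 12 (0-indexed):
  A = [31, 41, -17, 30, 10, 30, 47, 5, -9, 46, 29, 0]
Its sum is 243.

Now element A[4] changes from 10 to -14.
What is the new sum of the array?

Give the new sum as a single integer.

Old value at index 4: 10
New value at index 4: -14
Delta = -14 - 10 = -24
New sum = old_sum + delta = 243 + (-24) = 219

Answer: 219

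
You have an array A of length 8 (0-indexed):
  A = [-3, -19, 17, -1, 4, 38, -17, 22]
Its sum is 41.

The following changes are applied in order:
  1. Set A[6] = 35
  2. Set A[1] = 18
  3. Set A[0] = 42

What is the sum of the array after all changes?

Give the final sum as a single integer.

Answer: 175

Derivation:
Initial sum: 41
Change 1: A[6] -17 -> 35, delta = 52, sum = 93
Change 2: A[1] -19 -> 18, delta = 37, sum = 130
Change 3: A[0] -3 -> 42, delta = 45, sum = 175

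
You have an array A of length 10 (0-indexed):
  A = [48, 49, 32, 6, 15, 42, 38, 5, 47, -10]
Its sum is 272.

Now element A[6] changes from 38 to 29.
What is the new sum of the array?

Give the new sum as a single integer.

Old value at index 6: 38
New value at index 6: 29
Delta = 29 - 38 = -9
New sum = old_sum + delta = 272 + (-9) = 263

Answer: 263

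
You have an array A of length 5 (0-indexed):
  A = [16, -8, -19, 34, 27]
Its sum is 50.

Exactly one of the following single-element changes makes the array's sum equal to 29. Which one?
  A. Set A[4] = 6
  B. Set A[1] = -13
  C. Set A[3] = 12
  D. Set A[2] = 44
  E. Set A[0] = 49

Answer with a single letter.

Answer: A

Derivation:
Option A: A[4] 27->6, delta=-21, new_sum=50+(-21)=29 <-- matches target
Option B: A[1] -8->-13, delta=-5, new_sum=50+(-5)=45
Option C: A[3] 34->12, delta=-22, new_sum=50+(-22)=28
Option D: A[2] -19->44, delta=63, new_sum=50+(63)=113
Option E: A[0] 16->49, delta=33, new_sum=50+(33)=83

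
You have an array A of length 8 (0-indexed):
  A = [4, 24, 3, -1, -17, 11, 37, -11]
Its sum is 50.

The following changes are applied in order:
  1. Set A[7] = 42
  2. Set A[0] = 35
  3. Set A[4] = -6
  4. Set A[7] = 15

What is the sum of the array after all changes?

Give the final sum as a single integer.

Answer: 118

Derivation:
Initial sum: 50
Change 1: A[7] -11 -> 42, delta = 53, sum = 103
Change 2: A[0] 4 -> 35, delta = 31, sum = 134
Change 3: A[4] -17 -> -6, delta = 11, sum = 145
Change 4: A[7] 42 -> 15, delta = -27, sum = 118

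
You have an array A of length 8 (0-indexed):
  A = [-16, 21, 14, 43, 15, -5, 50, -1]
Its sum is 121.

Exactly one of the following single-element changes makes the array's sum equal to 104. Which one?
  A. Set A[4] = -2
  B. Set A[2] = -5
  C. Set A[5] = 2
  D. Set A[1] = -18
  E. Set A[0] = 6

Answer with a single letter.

Answer: A

Derivation:
Option A: A[4] 15->-2, delta=-17, new_sum=121+(-17)=104 <-- matches target
Option B: A[2] 14->-5, delta=-19, new_sum=121+(-19)=102
Option C: A[5] -5->2, delta=7, new_sum=121+(7)=128
Option D: A[1] 21->-18, delta=-39, new_sum=121+(-39)=82
Option E: A[0] -16->6, delta=22, new_sum=121+(22)=143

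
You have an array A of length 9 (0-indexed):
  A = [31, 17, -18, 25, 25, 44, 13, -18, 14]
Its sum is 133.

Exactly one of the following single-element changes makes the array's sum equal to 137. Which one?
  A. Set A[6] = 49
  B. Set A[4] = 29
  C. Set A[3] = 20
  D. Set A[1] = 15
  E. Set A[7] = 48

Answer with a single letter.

Answer: B

Derivation:
Option A: A[6] 13->49, delta=36, new_sum=133+(36)=169
Option B: A[4] 25->29, delta=4, new_sum=133+(4)=137 <-- matches target
Option C: A[3] 25->20, delta=-5, new_sum=133+(-5)=128
Option D: A[1] 17->15, delta=-2, new_sum=133+(-2)=131
Option E: A[7] -18->48, delta=66, new_sum=133+(66)=199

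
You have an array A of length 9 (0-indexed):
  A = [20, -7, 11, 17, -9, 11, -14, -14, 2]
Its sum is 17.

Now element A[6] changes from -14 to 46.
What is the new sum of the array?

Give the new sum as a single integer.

Answer: 77

Derivation:
Old value at index 6: -14
New value at index 6: 46
Delta = 46 - -14 = 60
New sum = old_sum + delta = 17 + (60) = 77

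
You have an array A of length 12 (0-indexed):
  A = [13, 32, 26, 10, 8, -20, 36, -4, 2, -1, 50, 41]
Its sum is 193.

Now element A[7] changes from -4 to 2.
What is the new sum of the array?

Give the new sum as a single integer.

Answer: 199

Derivation:
Old value at index 7: -4
New value at index 7: 2
Delta = 2 - -4 = 6
New sum = old_sum + delta = 193 + (6) = 199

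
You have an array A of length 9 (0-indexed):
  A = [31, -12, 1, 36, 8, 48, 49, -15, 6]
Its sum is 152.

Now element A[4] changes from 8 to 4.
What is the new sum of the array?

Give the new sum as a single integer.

Answer: 148

Derivation:
Old value at index 4: 8
New value at index 4: 4
Delta = 4 - 8 = -4
New sum = old_sum + delta = 152 + (-4) = 148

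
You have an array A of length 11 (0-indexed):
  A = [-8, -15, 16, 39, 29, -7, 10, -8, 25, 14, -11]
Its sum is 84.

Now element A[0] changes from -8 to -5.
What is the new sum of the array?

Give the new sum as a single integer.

Answer: 87

Derivation:
Old value at index 0: -8
New value at index 0: -5
Delta = -5 - -8 = 3
New sum = old_sum + delta = 84 + (3) = 87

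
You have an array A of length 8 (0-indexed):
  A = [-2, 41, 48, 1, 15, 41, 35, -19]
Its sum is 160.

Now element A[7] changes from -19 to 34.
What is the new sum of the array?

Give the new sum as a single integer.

Answer: 213

Derivation:
Old value at index 7: -19
New value at index 7: 34
Delta = 34 - -19 = 53
New sum = old_sum + delta = 160 + (53) = 213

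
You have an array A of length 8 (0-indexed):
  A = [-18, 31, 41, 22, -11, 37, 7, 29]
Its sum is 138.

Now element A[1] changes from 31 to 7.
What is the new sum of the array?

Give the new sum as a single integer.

Old value at index 1: 31
New value at index 1: 7
Delta = 7 - 31 = -24
New sum = old_sum + delta = 138 + (-24) = 114

Answer: 114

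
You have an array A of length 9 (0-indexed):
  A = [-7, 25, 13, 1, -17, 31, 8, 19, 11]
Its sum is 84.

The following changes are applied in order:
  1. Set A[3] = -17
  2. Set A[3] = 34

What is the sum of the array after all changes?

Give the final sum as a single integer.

Answer: 117

Derivation:
Initial sum: 84
Change 1: A[3] 1 -> -17, delta = -18, sum = 66
Change 2: A[3] -17 -> 34, delta = 51, sum = 117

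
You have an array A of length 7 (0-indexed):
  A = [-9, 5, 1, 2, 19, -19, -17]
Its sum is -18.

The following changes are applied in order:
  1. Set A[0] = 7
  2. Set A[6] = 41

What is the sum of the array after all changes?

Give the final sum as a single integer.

Initial sum: -18
Change 1: A[0] -9 -> 7, delta = 16, sum = -2
Change 2: A[6] -17 -> 41, delta = 58, sum = 56

Answer: 56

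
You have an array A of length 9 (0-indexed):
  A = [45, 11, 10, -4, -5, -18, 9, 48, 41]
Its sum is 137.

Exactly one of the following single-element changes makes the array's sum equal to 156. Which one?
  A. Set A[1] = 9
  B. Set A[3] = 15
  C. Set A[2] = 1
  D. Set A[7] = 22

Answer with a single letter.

Answer: B

Derivation:
Option A: A[1] 11->9, delta=-2, new_sum=137+(-2)=135
Option B: A[3] -4->15, delta=19, new_sum=137+(19)=156 <-- matches target
Option C: A[2] 10->1, delta=-9, new_sum=137+(-9)=128
Option D: A[7] 48->22, delta=-26, new_sum=137+(-26)=111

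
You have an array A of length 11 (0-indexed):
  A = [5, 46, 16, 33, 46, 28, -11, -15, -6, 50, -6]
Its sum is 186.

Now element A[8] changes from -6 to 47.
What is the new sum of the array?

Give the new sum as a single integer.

Old value at index 8: -6
New value at index 8: 47
Delta = 47 - -6 = 53
New sum = old_sum + delta = 186 + (53) = 239

Answer: 239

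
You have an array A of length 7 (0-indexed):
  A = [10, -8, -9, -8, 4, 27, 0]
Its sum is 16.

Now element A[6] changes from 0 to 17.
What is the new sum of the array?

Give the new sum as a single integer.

Old value at index 6: 0
New value at index 6: 17
Delta = 17 - 0 = 17
New sum = old_sum + delta = 16 + (17) = 33

Answer: 33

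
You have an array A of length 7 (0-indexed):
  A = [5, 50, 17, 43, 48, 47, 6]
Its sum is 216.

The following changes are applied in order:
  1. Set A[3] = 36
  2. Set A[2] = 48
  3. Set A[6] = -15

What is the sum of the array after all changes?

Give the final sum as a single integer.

Initial sum: 216
Change 1: A[3] 43 -> 36, delta = -7, sum = 209
Change 2: A[2] 17 -> 48, delta = 31, sum = 240
Change 3: A[6] 6 -> -15, delta = -21, sum = 219

Answer: 219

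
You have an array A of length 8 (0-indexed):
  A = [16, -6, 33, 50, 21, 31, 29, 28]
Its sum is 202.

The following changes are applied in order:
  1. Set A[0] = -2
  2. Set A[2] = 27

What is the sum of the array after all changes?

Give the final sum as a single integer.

Initial sum: 202
Change 1: A[0] 16 -> -2, delta = -18, sum = 184
Change 2: A[2] 33 -> 27, delta = -6, sum = 178

Answer: 178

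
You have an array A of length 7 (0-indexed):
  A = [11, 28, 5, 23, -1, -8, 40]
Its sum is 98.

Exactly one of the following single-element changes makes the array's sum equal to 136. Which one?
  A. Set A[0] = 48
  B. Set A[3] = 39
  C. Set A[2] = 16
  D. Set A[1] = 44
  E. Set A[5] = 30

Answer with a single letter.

Option A: A[0] 11->48, delta=37, new_sum=98+(37)=135
Option B: A[3] 23->39, delta=16, new_sum=98+(16)=114
Option C: A[2] 5->16, delta=11, new_sum=98+(11)=109
Option D: A[1] 28->44, delta=16, new_sum=98+(16)=114
Option E: A[5] -8->30, delta=38, new_sum=98+(38)=136 <-- matches target

Answer: E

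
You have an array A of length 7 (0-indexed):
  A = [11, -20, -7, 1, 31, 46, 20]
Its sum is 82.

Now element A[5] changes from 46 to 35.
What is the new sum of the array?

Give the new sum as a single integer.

Old value at index 5: 46
New value at index 5: 35
Delta = 35 - 46 = -11
New sum = old_sum + delta = 82 + (-11) = 71

Answer: 71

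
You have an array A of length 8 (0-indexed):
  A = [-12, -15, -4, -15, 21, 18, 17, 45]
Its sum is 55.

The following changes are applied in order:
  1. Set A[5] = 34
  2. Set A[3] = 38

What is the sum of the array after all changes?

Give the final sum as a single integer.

Answer: 124

Derivation:
Initial sum: 55
Change 1: A[5] 18 -> 34, delta = 16, sum = 71
Change 2: A[3] -15 -> 38, delta = 53, sum = 124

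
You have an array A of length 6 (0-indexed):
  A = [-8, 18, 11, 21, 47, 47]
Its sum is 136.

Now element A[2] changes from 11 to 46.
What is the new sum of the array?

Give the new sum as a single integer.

Answer: 171

Derivation:
Old value at index 2: 11
New value at index 2: 46
Delta = 46 - 11 = 35
New sum = old_sum + delta = 136 + (35) = 171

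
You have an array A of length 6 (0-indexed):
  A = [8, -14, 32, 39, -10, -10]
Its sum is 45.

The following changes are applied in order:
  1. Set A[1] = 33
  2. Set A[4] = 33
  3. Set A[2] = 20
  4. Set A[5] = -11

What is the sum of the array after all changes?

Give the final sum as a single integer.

Initial sum: 45
Change 1: A[1] -14 -> 33, delta = 47, sum = 92
Change 2: A[4] -10 -> 33, delta = 43, sum = 135
Change 3: A[2] 32 -> 20, delta = -12, sum = 123
Change 4: A[5] -10 -> -11, delta = -1, sum = 122

Answer: 122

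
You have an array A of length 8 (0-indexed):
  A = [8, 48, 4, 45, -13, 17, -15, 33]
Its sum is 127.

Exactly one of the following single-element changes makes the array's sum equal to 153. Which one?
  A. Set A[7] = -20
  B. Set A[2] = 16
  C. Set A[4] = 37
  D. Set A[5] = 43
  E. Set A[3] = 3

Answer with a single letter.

Option A: A[7] 33->-20, delta=-53, new_sum=127+(-53)=74
Option B: A[2] 4->16, delta=12, new_sum=127+(12)=139
Option C: A[4] -13->37, delta=50, new_sum=127+(50)=177
Option D: A[5] 17->43, delta=26, new_sum=127+(26)=153 <-- matches target
Option E: A[3] 45->3, delta=-42, new_sum=127+(-42)=85

Answer: D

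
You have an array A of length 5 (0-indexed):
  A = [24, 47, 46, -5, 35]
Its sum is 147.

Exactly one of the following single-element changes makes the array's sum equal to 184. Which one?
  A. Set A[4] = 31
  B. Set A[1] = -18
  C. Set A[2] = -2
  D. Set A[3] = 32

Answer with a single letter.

Answer: D

Derivation:
Option A: A[4] 35->31, delta=-4, new_sum=147+(-4)=143
Option B: A[1] 47->-18, delta=-65, new_sum=147+(-65)=82
Option C: A[2] 46->-2, delta=-48, new_sum=147+(-48)=99
Option D: A[3] -5->32, delta=37, new_sum=147+(37)=184 <-- matches target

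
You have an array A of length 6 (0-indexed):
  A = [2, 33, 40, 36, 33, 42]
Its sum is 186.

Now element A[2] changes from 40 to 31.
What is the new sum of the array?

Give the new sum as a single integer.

Answer: 177

Derivation:
Old value at index 2: 40
New value at index 2: 31
Delta = 31 - 40 = -9
New sum = old_sum + delta = 186 + (-9) = 177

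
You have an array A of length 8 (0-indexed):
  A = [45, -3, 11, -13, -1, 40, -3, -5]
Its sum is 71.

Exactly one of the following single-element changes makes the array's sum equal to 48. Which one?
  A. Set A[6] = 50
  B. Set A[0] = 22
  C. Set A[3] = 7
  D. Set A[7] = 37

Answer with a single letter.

Option A: A[6] -3->50, delta=53, new_sum=71+(53)=124
Option B: A[0] 45->22, delta=-23, new_sum=71+(-23)=48 <-- matches target
Option C: A[3] -13->7, delta=20, new_sum=71+(20)=91
Option D: A[7] -5->37, delta=42, new_sum=71+(42)=113

Answer: B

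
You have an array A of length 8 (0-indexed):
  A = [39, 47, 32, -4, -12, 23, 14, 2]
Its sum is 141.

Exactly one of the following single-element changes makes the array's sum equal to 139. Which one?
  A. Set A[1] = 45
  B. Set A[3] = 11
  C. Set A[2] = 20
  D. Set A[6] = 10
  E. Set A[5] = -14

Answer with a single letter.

Option A: A[1] 47->45, delta=-2, new_sum=141+(-2)=139 <-- matches target
Option B: A[3] -4->11, delta=15, new_sum=141+(15)=156
Option C: A[2] 32->20, delta=-12, new_sum=141+(-12)=129
Option D: A[6] 14->10, delta=-4, new_sum=141+(-4)=137
Option E: A[5] 23->-14, delta=-37, new_sum=141+(-37)=104

Answer: A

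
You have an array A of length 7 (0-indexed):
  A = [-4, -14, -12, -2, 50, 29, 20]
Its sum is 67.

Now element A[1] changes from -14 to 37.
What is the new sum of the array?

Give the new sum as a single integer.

Old value at index 1: -14
New value at index 1: 37
Delta = 37 - -14 = 51
New sum = old_sum + delta = 67 + (51) = 118

Answer: 118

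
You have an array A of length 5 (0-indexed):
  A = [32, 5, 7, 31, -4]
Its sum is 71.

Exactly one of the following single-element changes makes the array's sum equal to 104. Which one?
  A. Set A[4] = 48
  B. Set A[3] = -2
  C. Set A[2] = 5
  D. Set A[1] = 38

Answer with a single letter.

Option A: A[4] -4->48, delta=52, new_sum=71+(52)=123
Option B: A[3] 31->-2, delta=-33, new_sum=71+(-33)=38
Option C: A[2] 7->5, delta=-2, new_sum=71+(-2)=69
Option D: A[1] 5->38, delta=33, new_sum=71+(33)=104 <-- matches target

Answer: D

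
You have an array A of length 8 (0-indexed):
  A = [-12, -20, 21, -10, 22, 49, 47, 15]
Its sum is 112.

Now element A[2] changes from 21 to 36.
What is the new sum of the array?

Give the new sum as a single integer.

Answer: 127

Derivation:
Old value at index 2: 21
New value at index 2: 36
Delta = 36 - 21 = 15
New sum = old_sum + delta = 112 + (15) = 127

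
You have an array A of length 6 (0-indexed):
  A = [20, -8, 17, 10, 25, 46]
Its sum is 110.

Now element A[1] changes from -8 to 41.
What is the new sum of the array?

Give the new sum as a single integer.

Old value at index 1: -8
New value at index 1: 41
Delta = 41 - -8 = 49
New sum = old_sum + delta = 110 + (49) = 159

Answer: 159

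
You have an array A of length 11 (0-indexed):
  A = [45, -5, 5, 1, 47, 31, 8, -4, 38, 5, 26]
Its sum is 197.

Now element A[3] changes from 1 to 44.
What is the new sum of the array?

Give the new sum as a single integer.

Old value at index 3: 1
New value at index 3: 44
Delta = 44 - 1 = 43
New sum = old_sum + delta = 197 + (43) = 240

Answer: 240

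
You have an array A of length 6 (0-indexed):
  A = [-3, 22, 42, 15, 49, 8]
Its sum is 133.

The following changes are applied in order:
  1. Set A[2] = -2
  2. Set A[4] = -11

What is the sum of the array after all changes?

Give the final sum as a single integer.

Answer: 29

Derivation:
Initial sum: 133
Change 1: A[2] 42 -> -2, delta = -44, sum = 89
Change 2: A[4] 49 -> -11, delta = -60, sum = 29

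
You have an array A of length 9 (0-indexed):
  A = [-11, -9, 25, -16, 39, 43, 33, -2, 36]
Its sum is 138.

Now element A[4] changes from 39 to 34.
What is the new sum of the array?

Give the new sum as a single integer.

Answer: 133

Derivation:
Old value at index 4: 39
New value at index 4: 34
Delta = 34 - 39 = -5
New sum = old_sum + delta = 138 + (-5) = 133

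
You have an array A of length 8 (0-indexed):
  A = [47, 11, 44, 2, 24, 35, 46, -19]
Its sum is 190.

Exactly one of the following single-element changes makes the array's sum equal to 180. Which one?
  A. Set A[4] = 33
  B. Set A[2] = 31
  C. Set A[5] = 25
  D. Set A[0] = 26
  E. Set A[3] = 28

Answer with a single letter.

Answer: C

Derivation:
Option A: A[4] 24->33, delta=9, new_sum=190+(9)=199
Option B: A[2] 44->31, delta=-13, new_sum=190+(-13)=177
Option C: A[5] 35->25, delta=-10, new_sum=190+(-10)=180 <-- matches target
Option D: A[0] 47->26, delta=-21, new_sum=190+(-21)=169
Option E: A[3] 2->28, delta=26, new_sum=190+(26)=216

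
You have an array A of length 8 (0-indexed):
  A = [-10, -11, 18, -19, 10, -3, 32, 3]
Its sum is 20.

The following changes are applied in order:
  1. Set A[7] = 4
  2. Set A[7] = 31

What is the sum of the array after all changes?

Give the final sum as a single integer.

Answer: 48

Derivation:
Initial sum: 20
Change 1: A[7] 3 -> 4, delta = 1, sum = 21
Change 2: A[7] 4 -> 31, delta = 27, sum = 48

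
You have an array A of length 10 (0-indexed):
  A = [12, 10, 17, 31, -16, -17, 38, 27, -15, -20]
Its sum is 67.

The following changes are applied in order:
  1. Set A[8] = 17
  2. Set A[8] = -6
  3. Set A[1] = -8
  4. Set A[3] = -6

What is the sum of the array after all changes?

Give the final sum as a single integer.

Initial sum: 67
Change 1: A[8] -15 -> 17, delta = 32, sum = 99
Change 2: A[8] 17 -> -6, delta = -23, sum = 76
Change 3: A[1] 10 -> -8, delta = -18, sum = 58
Change 4: A[3] 31 -> -6, delta = -37, sum = 21

Answer: 21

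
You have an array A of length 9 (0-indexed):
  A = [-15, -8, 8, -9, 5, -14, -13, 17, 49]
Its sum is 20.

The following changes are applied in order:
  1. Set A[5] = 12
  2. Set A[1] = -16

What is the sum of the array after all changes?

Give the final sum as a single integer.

Initial sum: 20
Change 1: A[5] -14 -> 12, delta = 26, sum = 46
Change 2: A[1] -8 -> -16, delta = -8, sum = 38

Answer: 38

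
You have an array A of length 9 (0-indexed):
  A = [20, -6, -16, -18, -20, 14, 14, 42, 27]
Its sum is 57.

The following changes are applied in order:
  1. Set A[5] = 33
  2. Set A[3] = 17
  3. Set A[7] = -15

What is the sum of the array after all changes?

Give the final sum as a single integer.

Initial sum: 57
Change 1: A[5] 14 -> 33, delta = 19, sum = 76
Change 2: A[3] -18 -> 17, delta = 35, sum = 111
Change 3: A[7] 42 -> -15, delta = -57, sum = 54

Answer: 54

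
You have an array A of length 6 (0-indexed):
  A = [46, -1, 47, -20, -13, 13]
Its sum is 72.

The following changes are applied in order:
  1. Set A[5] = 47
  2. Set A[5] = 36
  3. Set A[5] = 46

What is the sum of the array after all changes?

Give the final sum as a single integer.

Answer: 105

Derivation:
Initial sum: 72
Change 1: A[5] 13 -> 47, delta = 34, sum = 106
Change 2: A[5] 47 -> 36, delta = -11, sum = 95
Change 3: A[5] 36 -> 46, delta = 10, sum = 105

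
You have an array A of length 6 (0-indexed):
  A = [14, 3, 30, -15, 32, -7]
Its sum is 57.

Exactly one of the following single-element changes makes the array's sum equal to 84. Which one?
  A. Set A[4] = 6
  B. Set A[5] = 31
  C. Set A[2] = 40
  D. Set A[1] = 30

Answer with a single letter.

Option A: A[4] 32->6, delta=-26, new_sum=57+(-26)=31
Option B: A[5] -7->31, delta=38, new_sum=57+(38)=95
Option C: A[2] 30->40, delta=10, new_sum=57+(10)=67
Option D: A[1] 3->30, delta=27, new_sum=57+(27)=84 <-- matches target

Answer: D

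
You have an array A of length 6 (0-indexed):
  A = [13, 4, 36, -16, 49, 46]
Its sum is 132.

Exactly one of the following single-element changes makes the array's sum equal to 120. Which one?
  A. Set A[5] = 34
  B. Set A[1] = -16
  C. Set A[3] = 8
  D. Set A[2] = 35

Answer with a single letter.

Option A: A[5] 46->34, delta=-12, new_sum=132+(-12)=120 <-- matches target
Option B: A[1] 4->-16, delta=-20, new_sum=132+(-20)=112
Option C: A[3] -16->8, delta=24, new_sum=132+(24)=156
Option D: A[2] 36->35, delta=-1, new_sum=132+(-1)=131

Answer: A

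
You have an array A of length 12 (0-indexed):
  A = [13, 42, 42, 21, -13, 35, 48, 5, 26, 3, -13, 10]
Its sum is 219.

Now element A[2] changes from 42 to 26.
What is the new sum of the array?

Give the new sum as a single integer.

Old value at index 2: 42
New value at index 2: 26
Delta = 26 - 42 = -16
New sum = old_sum + delta = 219 + (-16) = 203

Answer: 203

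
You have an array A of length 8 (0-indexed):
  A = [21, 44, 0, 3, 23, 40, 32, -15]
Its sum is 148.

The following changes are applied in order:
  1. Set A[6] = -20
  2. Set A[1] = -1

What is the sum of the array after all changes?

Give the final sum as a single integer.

Initial sum: 148
Change 1: A[6] 32 -> -20, delta = -52, sum = 96
Change 2: A[1] 44 -> -1, delta = -45, sum = 51

Answer: 51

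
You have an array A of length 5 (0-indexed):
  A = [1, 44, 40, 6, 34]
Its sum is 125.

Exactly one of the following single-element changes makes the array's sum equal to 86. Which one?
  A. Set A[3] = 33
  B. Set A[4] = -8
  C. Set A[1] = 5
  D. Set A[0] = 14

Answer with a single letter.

Answer: C

Derivation:
Option A: A[3] 6->33, delta=27, new_sum=125+(27)=152
Option B: A[4] 34->-8, delta=-42, new_sum=125+(-42)=83
Option C: A[1] 44->5, delta=-39, new_sum=125+(-39)=86 <-- matches target
Option D: A[0] 1->14, delta=13, new_sum=125+(13)=138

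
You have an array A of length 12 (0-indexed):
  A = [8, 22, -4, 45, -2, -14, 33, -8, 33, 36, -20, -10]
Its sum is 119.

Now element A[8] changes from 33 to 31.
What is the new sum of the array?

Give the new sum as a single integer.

Answer: 117

Derivation:
Old value at index 8: 33
New value at index 8: 31
Delta = 31 - 33 = -2
New sum = old_sum + delta = 119 + (-2) = 117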